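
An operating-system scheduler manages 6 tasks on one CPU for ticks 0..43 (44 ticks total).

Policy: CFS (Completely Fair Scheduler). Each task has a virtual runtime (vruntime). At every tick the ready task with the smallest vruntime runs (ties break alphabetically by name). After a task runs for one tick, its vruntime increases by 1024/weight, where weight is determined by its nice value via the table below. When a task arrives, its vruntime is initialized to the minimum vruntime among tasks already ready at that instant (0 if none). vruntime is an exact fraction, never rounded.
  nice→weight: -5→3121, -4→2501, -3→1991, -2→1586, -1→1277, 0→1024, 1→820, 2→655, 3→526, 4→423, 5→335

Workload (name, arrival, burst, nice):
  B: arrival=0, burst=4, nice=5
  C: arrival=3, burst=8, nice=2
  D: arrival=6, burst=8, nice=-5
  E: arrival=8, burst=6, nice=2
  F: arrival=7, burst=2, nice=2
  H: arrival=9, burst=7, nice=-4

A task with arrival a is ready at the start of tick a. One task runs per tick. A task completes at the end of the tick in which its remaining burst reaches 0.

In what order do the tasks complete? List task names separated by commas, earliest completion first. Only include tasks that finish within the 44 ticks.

completion order = B, F, D, H, C, E

t=0: vr[B=0] → run B
t=1: vr[B=1024/335] → run B
t=2: vr[B=2048/335] → run B
t=3: vr[B=3072/335 C=3072/335] → run B
t=4: vr[C=3072/335] → run C
t=5: vr[C=94208/8777] → run C
t=6: vr[C=539648/43885 D=539648/43885] → run C
t=7: vr[C=608256/43885 D=539648/43885 F=539648/43885] → run D
t=8: vr[C=608256/43885 D=1729179648/136965085 E=539648/43885 F=539648/43885] → run E
t=9: vr[C=608256/43885 D=1729179648/136965085 E=608256/43885 F=539648/43885 H=539648/43885] → run F
t=10: vr[C=608256/43885 D=1729179648/136965085 E=608256/43885 F=608256/43885 H=539648/43885] → run H
t=11: vr[C=608256/43885 D=1729179648/136965085 E=608256/43885 F=608256/43885 H=1394597888/109756385] → run D
t=12: vr[C=608256/43885 D=1774117888/136965085 E=608256/43885 F=608256/43885 H=1394597888/109756385] → run H
t=13: vr[C=608256/43885 D=1774117888/136965085 E=608256/43885 F=608256/43885 H=1439536128/109756385] → run D
t=14: vr[C=608256/43885 D=1819056128/136965085 E=608256/43885 F=608256/43885 H=1439536128/109756385] → run H
t=15: vr[C=608256/43885 D=1819056128/136965085 E=608256/43885 F=608256/43885 H=1484474368/109756385] → run D
t=16: vr[C=608256/43885 D=1863994368/136965085 E=608256/43885 F=608256/43885 H=1484474368/109756385] → run H
t=17: vr[C=608256/43885 D=1863994368/136965085 E=608256/43885 F=608256/43885 H=1529412608/109756385] → run D
t=18: vr[C=608256/43885 D=1908932608/136965085 E=608256/43885 F=608256/43885 H=1529412608/109756385] → run C
t=19: vr[C=676864/43885 D=1908932608/136965085 E=608256/43885 F=608256/43885 H=1529412608/109756385] → run E
t=20: vr[C=676864/43885 D=1908932608/136965085 E=676864/43885 F=608256/43885 H=1529412608/109756385] → run F
t=21: vr[C=676864/43885 D=1908932608/136965085 E=676864/43885 H=1529412608/109756385] → run H
t=22: vr[C=676864/43885 D=1908932608/136965085 E=676864/43885 H=1574350848/109756385] → run D
t=23: vr[C=676864/43885 D=1953870848/136965085 E=676864/43885 H=1574350848/109756385] → run D
t=24: vr[C=676864/43885 D=1998809088/136965085 E=676864/43885 H=1574350848/109756385] → run H
t=25: vr[C=676864/43885 D=1998809088/136965085 E=676864/43885 H=1619289088/109756385] → run D
t=26: vr[C=676864/43885 E=676864/43885 H=1619289088/109756385] → run H
t=27: vr[C=676864/43885 E=676864/43885] → run C
t=28: vr[C=745472/43885 E=676864/43885] → run E
t=29: vr[C=745472/43885 E=745472/43885] → run C
t=30: vr[C=162816/8777 E=745472/43885] → run E
t=31: vr[C=162816/8777 E=162816/8777] → run C
t=32: vr[C=882688/43885 E=162816/8777] → run E
t=33: vr[C=882688/43885 E=882688/43885] → run C
t=34: vr[E=882688/43885] → run E
t=35: (idle)
t=36: (idle)
t=37: (idle)
t=38: (idle)
t=39: (idle)
t=40: (idle)
t=41: (idle)
t=42: (idle)
t=43: (idle)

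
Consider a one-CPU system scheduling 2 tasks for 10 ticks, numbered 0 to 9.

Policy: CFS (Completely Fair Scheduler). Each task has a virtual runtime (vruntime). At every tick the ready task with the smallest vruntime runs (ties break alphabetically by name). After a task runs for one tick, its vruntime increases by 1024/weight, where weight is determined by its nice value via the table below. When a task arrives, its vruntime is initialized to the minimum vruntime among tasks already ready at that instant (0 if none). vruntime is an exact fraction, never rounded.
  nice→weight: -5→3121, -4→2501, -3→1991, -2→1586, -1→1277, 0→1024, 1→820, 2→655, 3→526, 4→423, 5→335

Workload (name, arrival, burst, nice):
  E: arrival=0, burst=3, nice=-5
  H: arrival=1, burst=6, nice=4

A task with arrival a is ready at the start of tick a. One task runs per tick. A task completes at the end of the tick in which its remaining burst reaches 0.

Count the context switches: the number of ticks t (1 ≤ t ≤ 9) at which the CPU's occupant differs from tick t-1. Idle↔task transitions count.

t=0: vr[E=0] → run E
t=1: vr[E=1024/3121 H=1024/3121] → run E
t=2: vr[E=2048/3121 H=1024/3121] → run H
t=3: vr[E=2048/3121 H=3629056/1320183] → run E
t=4: vr[H=3629056/1320183] → run H
t=5: vr[H=6824960/1320183] → run H
t=6: vr[H=3340288/440061] → run H
t=7: vr[H=13216768/1320183] → run H
t=8: vr[H=16412672/1320183] → run H
t=9: (idle)

context switches = 4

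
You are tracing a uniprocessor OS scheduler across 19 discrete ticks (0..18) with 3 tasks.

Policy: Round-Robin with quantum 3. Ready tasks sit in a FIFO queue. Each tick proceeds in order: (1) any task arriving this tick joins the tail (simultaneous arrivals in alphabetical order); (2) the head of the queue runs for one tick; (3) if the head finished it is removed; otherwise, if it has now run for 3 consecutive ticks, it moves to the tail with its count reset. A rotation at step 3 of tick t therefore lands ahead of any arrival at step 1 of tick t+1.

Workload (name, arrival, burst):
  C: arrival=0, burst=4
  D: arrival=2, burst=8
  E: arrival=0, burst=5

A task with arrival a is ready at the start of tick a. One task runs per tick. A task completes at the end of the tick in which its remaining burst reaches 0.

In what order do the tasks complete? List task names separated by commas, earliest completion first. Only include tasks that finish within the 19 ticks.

t=0: queue=[C,E] q_used=0 → run C
t=1: queue=[C,E] q_used=1 → run C
t=2: queue=[C,E,D] q_used=2 → run C
t=3: queue=[E,D,C] q_used=0 → run E
t=4: queue=[E,D,C] q_used=1 → run E
t=5: queue=[E,D,C] q_used=2 → run E
t=6: queue=[D,C,E] q_used=0 → run D
t=7: queue=[D,C,E] q_used=1 → run D
t=8: queue=[D,C,E] q_used=2 → run D
t=9: queue=[C,E,D] q_used=0 → run C
t=10: queue=[E,D] q_used=0 → run E
t=11: queue=[E,D] q_used=1 → run E
t=12: queue=[D] q_used=0 → run D
t=13: queue=[D] q_used=1 → run D
t=14: queue=[D] q_used=2 → run D
t=15: queue=[D] q_used=0 → run D
t=16: queue=[D] q_used=1 → run D
t=17: (idle)
t=18: (idle)

completion order = C, E, D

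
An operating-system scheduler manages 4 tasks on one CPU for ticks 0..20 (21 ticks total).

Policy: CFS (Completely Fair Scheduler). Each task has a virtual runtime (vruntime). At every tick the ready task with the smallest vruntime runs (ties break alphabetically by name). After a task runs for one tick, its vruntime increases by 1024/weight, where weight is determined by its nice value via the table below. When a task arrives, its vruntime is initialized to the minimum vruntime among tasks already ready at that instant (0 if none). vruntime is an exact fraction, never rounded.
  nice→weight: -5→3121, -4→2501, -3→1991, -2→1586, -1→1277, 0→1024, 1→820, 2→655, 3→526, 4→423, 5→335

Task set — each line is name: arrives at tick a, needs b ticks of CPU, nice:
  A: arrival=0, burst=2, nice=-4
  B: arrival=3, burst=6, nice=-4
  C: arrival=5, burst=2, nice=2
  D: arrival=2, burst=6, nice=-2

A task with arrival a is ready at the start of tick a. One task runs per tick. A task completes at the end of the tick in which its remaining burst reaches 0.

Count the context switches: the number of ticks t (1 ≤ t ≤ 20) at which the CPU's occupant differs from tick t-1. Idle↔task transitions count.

t=0: vr[A=0] → run A
t=1: vr[A=1024/2501] → run A
t=2: vr[D=0] → run D
t=3: vr[B=512/793 D=512/793] → run B
t=4: vr[B=34304/32513 D=512/793] → run D
t=5: vr[B=34304/32513 C=34304/32513 D=1024/793] → run B
t=6: vr[B=47616/32513 C=34304/32513 D=1024/793] → run C
t=7: vr[B=47616/32513 C=55762432/21296015 D=1024/793] → run D
t=8: vr[B=47616/32513 C=55762432/21296015 D=1536/793] → run B
t=9: vr[B=60928/32513 C=55762432/21296015 D=1536/793] → run B
t=10: vr[B=74240/32513 C=55762432/21296015 D=1536/793] → run D
t=11: vr[B=74240/32513 C=55762432/21296015 D=2048/793] → run B
t=12: vr[B=87552/32513 C=55762432/21296015 D=2048/793] → run D
t=13: vr[B=87552/32513 C=55762432/21296015 D=2560/793] → run C
t=14: vr[B=87552/32513 D=2560/793] → run B
t=15: vr[D=2560/793] → run D
t=16: (idle)
t=17: (idle)
t=18: (idle)
t=19: (idle)
t=20: (idle)

context switches = 14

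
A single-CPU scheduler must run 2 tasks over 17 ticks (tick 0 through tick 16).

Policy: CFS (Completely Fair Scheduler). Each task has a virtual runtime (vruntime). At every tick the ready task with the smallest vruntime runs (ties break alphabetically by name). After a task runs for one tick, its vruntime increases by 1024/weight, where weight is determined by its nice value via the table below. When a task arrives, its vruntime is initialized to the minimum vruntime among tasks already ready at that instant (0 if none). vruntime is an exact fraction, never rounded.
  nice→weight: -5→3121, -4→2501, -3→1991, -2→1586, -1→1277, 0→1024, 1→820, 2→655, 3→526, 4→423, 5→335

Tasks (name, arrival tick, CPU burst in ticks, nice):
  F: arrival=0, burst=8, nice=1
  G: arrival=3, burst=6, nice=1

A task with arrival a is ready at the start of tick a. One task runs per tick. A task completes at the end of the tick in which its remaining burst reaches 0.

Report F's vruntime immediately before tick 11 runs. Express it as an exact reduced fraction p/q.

vruntime(F, start of tick 11) = 1792/205

t=0: vr[F=0] → run F
t=1: vr[F=256/205] → run F
t=2: vr[F=512/205] → run F
t=3: vr[F=768/205 G=768/205] → run F
t=4: vr[F=1024/205 G=768/205] → run G
t=5: vr[F=1024/205 G=1024/205] → run F
t=6: vr[F=256/41 G=1024/205] → run G
t=7: vr[F=256/41 G=256/41] → run F
t=8: vr[F=1536/205 G=256/41] → run G
t=9: vr[F=1536/205 G=1536/205] → run F
t=10: vr[F=1792/205 G=1536/205] → run G
t=11: vr[F=1792/205 G=1792/205] → run F
t=12: vr[G=1792/205] → run G
t=13: vr[G=2048/205] → run G
t=14: (idle)
t=15: (idle)
t=16: (idle)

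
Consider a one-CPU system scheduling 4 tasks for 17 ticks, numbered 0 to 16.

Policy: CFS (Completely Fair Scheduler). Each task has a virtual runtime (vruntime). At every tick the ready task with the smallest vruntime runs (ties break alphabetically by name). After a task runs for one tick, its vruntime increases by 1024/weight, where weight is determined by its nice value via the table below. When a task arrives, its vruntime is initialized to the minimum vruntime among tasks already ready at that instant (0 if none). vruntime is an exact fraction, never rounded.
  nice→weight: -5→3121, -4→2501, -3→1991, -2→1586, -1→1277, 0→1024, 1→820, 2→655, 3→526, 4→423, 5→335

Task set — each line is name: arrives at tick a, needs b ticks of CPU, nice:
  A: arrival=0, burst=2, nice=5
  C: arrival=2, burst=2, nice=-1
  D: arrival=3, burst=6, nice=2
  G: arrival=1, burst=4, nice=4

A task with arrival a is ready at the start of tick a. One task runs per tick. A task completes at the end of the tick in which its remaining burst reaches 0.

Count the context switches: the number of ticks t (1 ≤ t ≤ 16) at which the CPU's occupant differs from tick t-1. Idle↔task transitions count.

t=0: vr[A=0] → run A
t=1: vr[A=1024/335 G=1024/335] → run A
t=2: vr[C=1024/335 G=1024/335] → run C
t=3: vr[C=1650688/427795 D=1024/335 G=1024/335] → run D
t=4: vr[C=1650688/427795 D=202752/43885 G=1024/335] → run G
t=5: vr[C=1650688/427795 D=202752/43885 G=776192/141705] → run C
t=6: vr[D=202752/43885 G=776192/141705] → run D
t=7: vr[D=54272/8777 G=776192/141705] → run G
t=8: vr[D=54272/8777 G=1119232/141705] → run D
t=9: vr[D=339968/43885 G=1119232/141705] → run D
t=10: vr[D=408576/43885 G=1119232/141705] → run G
t=11: vr[D=408576/43885 G=487424/47235] → run D
t=12: vr[D=477184/43885 G=487424/47235] → run G
t=13: vr[D=477184/43885] → run D
t=14: (idle)
t=15: (idle)
t=16: (idle)

context switches = 12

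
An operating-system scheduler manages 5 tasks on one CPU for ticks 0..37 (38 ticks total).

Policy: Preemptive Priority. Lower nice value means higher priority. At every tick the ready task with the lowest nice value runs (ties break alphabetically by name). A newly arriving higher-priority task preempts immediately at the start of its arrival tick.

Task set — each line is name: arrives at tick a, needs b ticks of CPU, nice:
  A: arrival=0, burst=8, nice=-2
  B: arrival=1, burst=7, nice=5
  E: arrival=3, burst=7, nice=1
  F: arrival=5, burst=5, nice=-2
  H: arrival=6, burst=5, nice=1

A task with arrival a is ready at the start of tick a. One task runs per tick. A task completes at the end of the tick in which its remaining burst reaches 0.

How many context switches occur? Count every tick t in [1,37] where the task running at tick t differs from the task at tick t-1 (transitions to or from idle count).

context switches = 5

t=0: ready={A} → run A
t=1: ready={A,B} → run A
t=2: ready={A,B} → run A
t=3: ready={A,B,E} → run A
t=4: ready={A,B,E} → run A
t=5: ready={A,B,E,F} → run A
t=6: ready={A,B,E,F,H} → run A
t=7: ready={A,B,E,F,H} → run A
t=8: ready={B,E,F,H} → run F
t=9: ready={B,E,F,H} → run F
t=10: ready={B,E,F,H} → run F
t=11: ready={B,E,F,H} → run F
t=12: ready={B,E,F,H} → run F
t=13: ready={B,E,H} → run E
t=14: ready={B,E,H} → run E
t=15: ready={B,E,H} → run E
t=16: ready={B,E,H} → run E
t=17: ready={B,E,H} → run E
t=18: ready={B,E,H} → run E
t=19: ready={B,E,H} → run E
t=20: ready={B,H} → run H
t=21: ready={B,H} → run H
t=22: ready={B,H} → run H
t=23: ready={B,H} → run H
t=24: ready={B,H} → run H
t=25: ready={B} → run B
t=26: ready={B} → run B
t=27: ready={B} → run B
t=28: ready={B} → run B
t=29: ready={B} → run B
t=30: ready={B} → run B
t=31: ready={B} → run B
t=32: (idle)
t=33: (idle)
t=34: (idle)
t=35: (idle)
t=36: (idle)
t=37: (idle)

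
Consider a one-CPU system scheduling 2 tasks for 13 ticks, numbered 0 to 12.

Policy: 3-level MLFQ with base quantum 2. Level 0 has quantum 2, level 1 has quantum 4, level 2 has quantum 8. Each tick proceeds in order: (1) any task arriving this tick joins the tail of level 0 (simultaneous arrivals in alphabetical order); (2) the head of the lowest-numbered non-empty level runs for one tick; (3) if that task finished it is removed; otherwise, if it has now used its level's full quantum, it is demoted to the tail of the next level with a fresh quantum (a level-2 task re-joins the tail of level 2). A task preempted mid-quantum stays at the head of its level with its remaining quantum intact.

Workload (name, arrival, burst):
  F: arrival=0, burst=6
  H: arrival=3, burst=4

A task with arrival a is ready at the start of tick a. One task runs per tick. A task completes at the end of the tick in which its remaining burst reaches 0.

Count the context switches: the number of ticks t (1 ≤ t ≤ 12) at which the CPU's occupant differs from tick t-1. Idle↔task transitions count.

t=0: L0/L1/L2 = F/-/- → run F
t=1: L0/L1/L2 = F/-/- → run F
t=2: L0/L1/L2 = -/F/- → run F
t=3: L0/L1/L2 = H/F/- → run H
t=4: L0/L1/L2 = H/F/- → run H
t=5: L0/L1/L2 = -/FH/- → run F
t=6: L0/L1/L2 = -/FH/- → run F
t=7: L0/L1/L2 = -/FH/- → run F
t=8: L0/L1/L2 = -/H/- → run H
t=9: L0/L1/L2 = -/H/- → run H
t=10: (idle)
t=11: (idle)
t=12: (idle)

context switches = 4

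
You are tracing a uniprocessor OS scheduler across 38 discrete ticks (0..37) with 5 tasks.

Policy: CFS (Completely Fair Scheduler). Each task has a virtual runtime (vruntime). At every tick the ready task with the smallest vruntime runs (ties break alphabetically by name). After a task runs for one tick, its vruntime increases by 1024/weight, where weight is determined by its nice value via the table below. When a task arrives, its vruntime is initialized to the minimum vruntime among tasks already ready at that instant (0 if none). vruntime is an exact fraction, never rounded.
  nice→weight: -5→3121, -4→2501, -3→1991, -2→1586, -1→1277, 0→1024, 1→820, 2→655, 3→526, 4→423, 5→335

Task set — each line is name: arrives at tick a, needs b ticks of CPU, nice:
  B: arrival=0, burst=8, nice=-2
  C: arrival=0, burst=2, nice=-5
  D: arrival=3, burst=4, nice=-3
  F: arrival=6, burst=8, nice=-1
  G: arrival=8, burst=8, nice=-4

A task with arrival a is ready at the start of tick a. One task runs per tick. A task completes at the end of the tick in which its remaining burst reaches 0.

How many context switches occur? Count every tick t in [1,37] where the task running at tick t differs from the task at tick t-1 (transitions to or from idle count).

context switches = 26

t=0: vr[B=0 C=0] → run B
t=1: vr[B=512/793 C=0] → run C
t=2: vr[B=512/793 C=1024/3121] → run C
t=3: vr[B=512/793 D=512/793] → run B
t=4: vr[B=1024/793 D=512/793] → run D
t=5: vr[B=1024/793 D=1831424/1578863] → run D
t=6: vr[B=1024/793 D=2643456/1578863 F=1024/793] → run B
t=7: vr[B=1536/793 D=2643456/1578863 F=1024/793] → run F
t=8: vr[B=1536/793 D=2643456/1578863 F=2119680/1012661 G=2643456/1578863] → run D
t=9: vr[B=1536/793 D=3455488/1578863 F=2119680/1012661 G=2643456/1578863] → run G
t=10: vr[B=1536/793 D=3455488/1578863 F=2119680/1012661 G=134885888/64733383] → run B
t=11: vr[B=2048/793 D=3455488/1578863 F=2119680/1012661 G=134885888/64733383] → run G
t=12: vr[B=2048/793 D=3455488/1578863 F=2119680/1012661 G=161390080/64733383] → run F
t=13: vr[B=2048/793 D=3455488/1578863 F=2931712/1012661 G=161390080/64733383] → run D
t=14: vr[B=2048/793 F=2931712/1012661 G=161390080/64733383] → run G
t=15: vr[B=2048/793 F=2931712/1012661 G=187894272/64733383] → run B
t=16: vr[B=2560/793 F=2931712/1012661 G=187894272/64733383] → run F
t=17: vr[B=2560/793 F=3743744/1012661 G=187894272/64733383] → run G
t=18: vr[B=2560/793 F=3743744/1012661 G=214398464/64733383] → run B
t=19: vr[B=3072/793 F=3743744/1012661 G=214398464/64733383] → run G
t=20: vr[B=3072/793 F=3743744/1012661 G=240902656/64733383] → run F
t=21: vr[B=3072/793 F=4555776/1012661 G=240902656/64733383] → run G
t=22: vr[B=3072/793 F=4555776/1012661 G=267406848/64733383] → run B
t=23: vr[B=3584/793 F=4555776/1012661 G=267406848/64733383] → run G
t=24: vr[B=3584/793 F=4555776/1012661 G=293911040/64733383] → run F
t=25: vr[B=3584/793 F=5367808/1012661 G=293911040/64733383] → run B
t=26: vr[F=5367808/1012661 G=293911040/64733383] → run G
t=27: vr[F=5367808/1012661] → run F
t=28: vr[F=6179840/1012661] → run F
t=29: vr[F=6991872/1012661] → run F
t=30: (idle)
t=31: (idle)
t=32: (idle)
t=33: (idle)
t=34: (idle)
t=35: (idle)
t=36: (idle)
t=37: (idle)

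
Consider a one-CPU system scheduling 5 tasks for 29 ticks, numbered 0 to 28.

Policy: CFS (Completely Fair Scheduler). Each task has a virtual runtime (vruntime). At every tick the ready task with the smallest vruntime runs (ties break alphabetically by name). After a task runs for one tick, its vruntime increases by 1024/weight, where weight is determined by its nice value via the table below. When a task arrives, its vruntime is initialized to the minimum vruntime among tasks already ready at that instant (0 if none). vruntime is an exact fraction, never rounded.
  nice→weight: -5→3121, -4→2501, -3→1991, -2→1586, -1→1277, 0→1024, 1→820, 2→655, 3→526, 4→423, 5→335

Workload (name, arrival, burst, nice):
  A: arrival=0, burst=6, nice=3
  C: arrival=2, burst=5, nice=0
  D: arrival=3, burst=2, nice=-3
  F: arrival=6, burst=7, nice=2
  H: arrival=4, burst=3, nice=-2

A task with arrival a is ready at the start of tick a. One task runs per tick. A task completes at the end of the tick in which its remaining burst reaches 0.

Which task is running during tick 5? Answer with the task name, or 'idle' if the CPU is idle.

t=0: vr[A=0] → run A
t=1: vr[A=512/263] → run A
t=2: vr[A=1024/263 C=1024/263] → run A
t=3: vr[A=1536/263 C=1024/263 D=1024/263] → run C
t=4: vr[A=1536/263 C=1287/263 D=1024/263 H=1024/263] → run D
t=5: vr[A=1536/263 C=1287/263 D=2308096/523633 H=1024/263] → run H
t=6: vr[A=1536/263 C=1287/263 D=2308096/523633 F=2308096/523633 H=946688/208559] → run D
t=7: vr[A=1536/263 C=1287/263 F=2308096/523633 H=946688/208559] → run F
t=8: vr[A=1536/263 C=1287/263 F=2048003072/342979615 H=946688/208559] → run H
t=9: vr[A=1536/263 C=1287/263 F=2048003072/342979615 H=1081344/208559] → run C
t=10: vr[A=1536/263 C=1550/263 F=2048003072/342979615 H=1081344/208559] → run H
t=11: vr[A=1536/263 C=1550/263 F=2048003072/342979615] → run A
t=12: vr[A=2048/263 C=1550/263 F=2048003072/342979615] → run C
t=13: vr[A=2048/263 C=1813/263 F=2048003072/342979615] → run F
t=14: vr[A=2048/263 C=1813/263 F=2584203264/342979615] → run C
t=15: vr[A=2048/263 C=2076/263 F=2584203264/342979615] → run F
t=16: vr[A=2048/263 C=2076/263 F=3120403456/342979615] → run A
t=17: vr[A=2560/263 C=2076/263 F=3120403456/342979615] → run C
t=18: vr[A=2560/263 F=3120403456/342979615] → run F
t=19: vr[A=2560/263 F=3656603648/342979615] → run A
t=20: vr[F=3656603648/342979615] → run F
t=21: vr[F=838560768/68595923] → run F
t=22: vr[F=4729004032/342979615] → run F
t=23: (idle)
t=24: (idle)
t=25: (idle)
t=26: (idle)
t=27: (idle)
t=28: (idle)

running at tick 5 = H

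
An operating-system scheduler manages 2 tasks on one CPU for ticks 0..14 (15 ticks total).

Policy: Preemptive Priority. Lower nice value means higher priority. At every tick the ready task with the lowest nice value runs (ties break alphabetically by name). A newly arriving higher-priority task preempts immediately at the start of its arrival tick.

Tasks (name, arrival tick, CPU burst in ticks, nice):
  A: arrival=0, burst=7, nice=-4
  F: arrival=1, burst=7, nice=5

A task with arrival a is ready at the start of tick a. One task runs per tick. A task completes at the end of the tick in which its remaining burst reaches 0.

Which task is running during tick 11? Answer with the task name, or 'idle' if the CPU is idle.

t=0: ready={A} → run A
t=1: ready={A,F} → run A
t=2: ready={A,F} → run A
t=3: ready={A,F} → run A
t=4: ready={A,F} → run A
t=5: ready={A,F} → run A
t=6: ready={A,F} → run A
t=7: ready={F} → run F
t=8: ready={F} → run F
t=9: ready={F} → run F
t=10: ready={F} → run F
t=11: ready={F} → run F
t=12: ready={F} → run F
t=13: ready={F} → run F
t=14: (idle)

running at tick 11 = F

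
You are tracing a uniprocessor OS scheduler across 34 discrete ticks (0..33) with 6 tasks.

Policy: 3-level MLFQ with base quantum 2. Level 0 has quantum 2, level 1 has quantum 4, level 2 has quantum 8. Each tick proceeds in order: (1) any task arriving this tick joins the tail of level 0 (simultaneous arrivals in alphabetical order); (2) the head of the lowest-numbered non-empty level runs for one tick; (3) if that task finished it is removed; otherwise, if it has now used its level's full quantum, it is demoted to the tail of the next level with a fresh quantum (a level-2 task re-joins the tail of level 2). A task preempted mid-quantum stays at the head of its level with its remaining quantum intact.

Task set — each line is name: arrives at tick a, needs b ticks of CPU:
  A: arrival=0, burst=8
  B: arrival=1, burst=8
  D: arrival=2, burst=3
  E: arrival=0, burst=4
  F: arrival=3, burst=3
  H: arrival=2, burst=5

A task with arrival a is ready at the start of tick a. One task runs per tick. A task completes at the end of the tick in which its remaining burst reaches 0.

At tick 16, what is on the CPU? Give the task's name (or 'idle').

t=0: L0/L1/L2 = AE/-/- → run A
t=1: L0/L1/L2 = AEB/-/- → run A
t=2: L0/L1/L2 = EBDH/A/- → run E
t=3: L0/L1/L2 = EBDHF/A/- → run E
t=4: L0/L1/L2 = BDHF/AE/- → run B
t=5: L0/L1/L2 = BDHF/AE/- → run B
t=6: L0/L1/L2 = DHF/AEB/- → run D
t=7: L0/L1/L2 = DHF/AEB/- → run D
t=8: L0/L1/L2 = HF/AEBD/- → run H
t=9: L0/L1/L2 = HF/AEBD/- → run H
t=10: L0/L1/L2 = F/AEBDH/- → run F
t=11: L0/L1/L2 = F/AEBDH/- → run F
t=12: L0/L1/L2 = -/AEBDHF/- → run A
t=13: L0/L1/L2 = -/AEBDHF/- → run A
t=14: L0/L1/L2 = -/AEBDHF/- → run A
t=15: L0/L1/L2 = -/AEBDHF/- → run A
t=16: L0/L1/L2 = -/EBDHF/A → run E
t=17: L0/L1/L2 = -/EBDHF/A → run E
t=18: L0/L1/L2 = -/BDHF/A → run B
t=19: L0/L1/L2 = -/BDHF/A → run B
t=20: L0/L1/L2 = -/BDHF/A → run B
t=21: L0/L1/L2 = -/BDHF/A → run B
t=22: L0/L1/L2 = -/DHF/AB → run D
t=23: L0/L1/L2 = -/HF/AB → run H
t=24: L0/L1/L2 = -/HF/AB → run H
t=25: L0/L1/L2 = -/HF/AB → run H
t=26: L0/L1/L2 = -/F/AB → run F
t=27: L0/L1/L2 = -/-/AB → run A
t=28: L0/L1/L2 = -/-/AB → run A
t=29: L0/L1/L2 = -/-/B → run B
t=30: L0/L1/L2 = -/-/B → run B
t=31: (idle)
t=32: (idle)
t=33: (idle)

running at tick 16 = E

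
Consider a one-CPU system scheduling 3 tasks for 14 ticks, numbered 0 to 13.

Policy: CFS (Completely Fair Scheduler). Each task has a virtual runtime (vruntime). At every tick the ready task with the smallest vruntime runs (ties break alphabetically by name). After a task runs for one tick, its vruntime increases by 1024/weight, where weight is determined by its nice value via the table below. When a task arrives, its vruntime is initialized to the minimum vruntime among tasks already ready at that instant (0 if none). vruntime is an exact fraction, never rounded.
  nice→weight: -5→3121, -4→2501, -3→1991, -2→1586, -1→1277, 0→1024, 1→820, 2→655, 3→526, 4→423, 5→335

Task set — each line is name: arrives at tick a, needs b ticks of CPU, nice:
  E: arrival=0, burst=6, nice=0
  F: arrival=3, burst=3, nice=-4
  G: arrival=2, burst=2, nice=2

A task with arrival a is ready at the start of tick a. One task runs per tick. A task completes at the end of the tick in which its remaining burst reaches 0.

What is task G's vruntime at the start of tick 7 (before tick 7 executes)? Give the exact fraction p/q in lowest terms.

t=0: vr[E=0] → run E
t=1: vr[E=1] → run E
t=2: vr[E=2 G=2] → run E
t=3: vr[E=3 F=2 G=2] → run F
t=4: vr[E=3 F=6026/2501 G=2] → run G
t=5: vr[E=3 F=6026/2501 G=2334/655] → run F
t=6: vr[E=3 F=7050/2501 G=2334/655] → run F
t=7: vr[E=3 G=2334/655] → run E
t=8: vr[E=4 G=2334/655] → run G
t=9: vr[E=4] → run E
t=10: vr[E=5] → run E
t=11: (idle)
t=12: (idle)
t=13: (idle)

vruntime(G, start of tick 7) = 2334/655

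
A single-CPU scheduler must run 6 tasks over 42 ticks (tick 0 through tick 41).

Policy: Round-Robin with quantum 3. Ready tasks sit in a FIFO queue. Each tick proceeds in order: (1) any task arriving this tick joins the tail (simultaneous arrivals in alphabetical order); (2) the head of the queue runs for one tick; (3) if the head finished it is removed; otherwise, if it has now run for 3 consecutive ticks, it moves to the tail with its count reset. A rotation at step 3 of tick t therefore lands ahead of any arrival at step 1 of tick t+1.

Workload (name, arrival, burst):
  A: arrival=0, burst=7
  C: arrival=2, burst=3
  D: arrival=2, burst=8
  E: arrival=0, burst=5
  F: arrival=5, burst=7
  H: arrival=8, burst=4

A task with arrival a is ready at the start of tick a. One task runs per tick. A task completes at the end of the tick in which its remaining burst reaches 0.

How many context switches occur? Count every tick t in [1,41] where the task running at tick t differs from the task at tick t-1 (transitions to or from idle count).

context switches = 14

t=0: queue=[A,E] q_used=0 → run A
t=1: queue=[A,E] q_used=1 → run A
t=2: queue=[A,E,C,D] q_used=2 → run A
t=3: queue=[E,C,D,A] q_used=0 → run E
t=4: queue=[E,C,D,A] q_used=1 → run E
t=5: queue=[E,C,D,A,F] q_used=2 → run E
t=6: queue=[C,D,A,F,E] q_used=0 → run C
t=7: queue=[C,D,A,F,E] q_used=1 → run C
t=8: queue=[C,D,A,F,E,H] q_used=2 → run C
t=9: queue=[D,A,F,E,H] q_used=0 → run D
t=10: queue=[D,A,F,E,H] q_used=1 → run D
t=11: queue=[D,A,F,E,H] q_used=2 → run D
t=12: queue=[A,F,E,H,D] q_used=0 → run A
t=13: queue=[A,F,E,H,D] q_used=1 → run A
t=14: queue=[A,F,E,H,D] q_used=2 → run A
t=15: queue=[F,E,H,D,A] q_used=0 → run F
t=16: queue=[F,E,H,D,A] q_used=1 → run F
t=17: queue=[F,E,H,D,A] q_used=2 → run F
t=18: queue=[E,H,D,A,F] q_used=0 → run E
t=19: queue=[E,H,D,A,F] q_used=1 → run E
t=20: queue=[H,D,A,F] q_used=0 → run H
t=21: queue=[H,D,A,F] q_used=1 → run H
t=22: queue=[H,D,A,F] q_used=2 → run H
t=23: queue=[D,A,F,H] q_used=0 → run D
t=24: queue=[D,A,F,H] q_used=1 → run D
t=25: queue=[D,A,F,H] q_used=2 → run D
t=26: queue=[A,F,H,D] q_used=0 → run A
t=27: queue=[F,H,D] q_used=0 → run F
t=28: queue=[F,H,D] q_used=1 → run F
t=29: queue=[F,H,D] q_used=2 → run F
t=30: queue=[H,D,F] q_used=0 → run H
t=31: queue=[D,F] q_used=0 → run D
t=32: queue=[D,F] q_used=1 → run D
t=33: queue=[F] q_used=0 → run F
t=34: (idle)
t=35: (idle)
t=36: (idle)
t=37: (idle)
t=38: (idle)
t=39: (idle)
t=40: (idle)
t=41: (idle)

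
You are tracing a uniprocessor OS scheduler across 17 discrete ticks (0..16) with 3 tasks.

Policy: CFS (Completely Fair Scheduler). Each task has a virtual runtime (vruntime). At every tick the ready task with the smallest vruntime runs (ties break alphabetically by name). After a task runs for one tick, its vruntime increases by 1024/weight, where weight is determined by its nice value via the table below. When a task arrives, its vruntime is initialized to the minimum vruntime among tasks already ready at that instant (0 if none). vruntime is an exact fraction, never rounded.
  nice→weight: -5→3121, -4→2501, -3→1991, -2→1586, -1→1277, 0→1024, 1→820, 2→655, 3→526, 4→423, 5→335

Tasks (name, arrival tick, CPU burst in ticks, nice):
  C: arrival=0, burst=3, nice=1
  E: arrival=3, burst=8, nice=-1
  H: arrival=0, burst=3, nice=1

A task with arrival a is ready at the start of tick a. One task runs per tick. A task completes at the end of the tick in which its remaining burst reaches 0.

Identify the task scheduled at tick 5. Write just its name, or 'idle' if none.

t=0: vr[C=0 H=0] → run C
t=1: vr[C=256/205 H=0] → run H
t=2: vr[C=256/205 H=256/205] → run C
t=3: vr[C=512/205 E=256/205 H=256/205] → run E
t=4: vr[C=512/205 E=536832/261785 H=256/205] → run H
t=5: vr[C=512/205 E=536832/261785 H=512/205] → run E
t=6: vr[C=512/205 E=746752/261785 H=512/205] → run C
t=7: vr[E=746752/261785 H=512/205] → run H
t=8: vr[E=746752/261785] → run E
t=9: vr[E=956672/261785] → run E
t=10: vr[E=1166592/261785] → run E
t=11: vr[E=1376512/261785] → run E
t=12: vr[E=1586432/261785] → run E
t=13: vr[E=1796352/261785] → run E
t=14: (idle)
t=15: (idle)
t=16: (idle)

running at tick 5 = E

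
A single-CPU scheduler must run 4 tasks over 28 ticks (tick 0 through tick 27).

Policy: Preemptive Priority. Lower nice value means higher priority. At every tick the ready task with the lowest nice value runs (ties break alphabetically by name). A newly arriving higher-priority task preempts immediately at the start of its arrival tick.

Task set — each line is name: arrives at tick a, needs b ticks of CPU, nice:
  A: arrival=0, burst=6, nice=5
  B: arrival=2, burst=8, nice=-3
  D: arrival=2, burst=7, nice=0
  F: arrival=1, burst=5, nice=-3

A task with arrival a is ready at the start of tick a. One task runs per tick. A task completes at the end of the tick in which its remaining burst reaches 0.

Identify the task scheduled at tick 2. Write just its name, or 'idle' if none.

t=0: ready={A} → run A
t=1: ready={A,F} → run F
t=2: ready={A,B,D,F} → run B
t=3: ready={A,B,D,F} → run B
t=4: ready={A,B,D,F} → run B
t=5: ready={A,B,D,F} → run B
t=6: ready={A,B,D,F} → run B
t=7: ready={A,B,D,F} → run B
t=8: ready={A,B,D,F} → run B
t=9: ready={A,B,D,F} → run B
t=10: ready={A,D,F} → run F
t=11: ready={A,D,F} → run F
t=12: ready={A,D,F} → run F
t=13: ready={A,D,F} → run F
t=14: ready={A,D} → run D
t=15: ready={A,D} → run D
t=16: ready={A,D} → run D
t=17: ready={A,D} → run D
t=18: ready={A,D} → run D
t=19: ready={A,D} → run D
t=20: ready={A,D} → run D
t=21: ready={A} → run A
t=22: ready={A} → run A
t=23: ready={A} → run A
t=24: ready={A} → run A
t=25: ready={A} → run A
t=26: (idle)
t=27: (idle)

running at tick 2 = B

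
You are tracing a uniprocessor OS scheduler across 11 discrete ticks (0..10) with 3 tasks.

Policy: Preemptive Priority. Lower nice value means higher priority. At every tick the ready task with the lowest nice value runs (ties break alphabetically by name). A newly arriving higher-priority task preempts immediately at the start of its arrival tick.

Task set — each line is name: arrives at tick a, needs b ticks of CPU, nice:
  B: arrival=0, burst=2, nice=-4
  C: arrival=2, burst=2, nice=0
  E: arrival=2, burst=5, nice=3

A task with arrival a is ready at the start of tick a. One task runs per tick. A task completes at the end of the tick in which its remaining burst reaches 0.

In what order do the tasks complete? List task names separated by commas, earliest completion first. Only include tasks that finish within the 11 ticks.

completion order = B, C, E

t=0: ready={B} → run B
t=1: ready={B} → run B
t=2: ready={C,E} → run C
t=3: ready={C,E} → run C
t=4: ready={E} → run E
t=5: ready={E} → run E
t=6: ready={E} → run E
t=7: ready={E} → run E
t=8: ready={E} → run E
t=9: (idle)
t=10: (idle)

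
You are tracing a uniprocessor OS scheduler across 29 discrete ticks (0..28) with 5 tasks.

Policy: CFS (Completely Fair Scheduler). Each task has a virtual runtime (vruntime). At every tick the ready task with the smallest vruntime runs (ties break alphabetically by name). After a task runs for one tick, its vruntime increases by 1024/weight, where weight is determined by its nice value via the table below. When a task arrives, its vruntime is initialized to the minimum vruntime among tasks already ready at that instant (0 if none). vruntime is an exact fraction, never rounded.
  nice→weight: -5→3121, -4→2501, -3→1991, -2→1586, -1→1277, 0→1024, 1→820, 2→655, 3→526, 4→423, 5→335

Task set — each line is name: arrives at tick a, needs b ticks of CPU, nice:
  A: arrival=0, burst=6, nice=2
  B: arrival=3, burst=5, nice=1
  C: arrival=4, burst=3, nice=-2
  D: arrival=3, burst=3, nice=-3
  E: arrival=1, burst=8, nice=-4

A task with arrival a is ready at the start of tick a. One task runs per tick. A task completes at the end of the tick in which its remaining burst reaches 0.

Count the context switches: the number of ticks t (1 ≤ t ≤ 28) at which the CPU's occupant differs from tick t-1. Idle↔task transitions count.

t=0: vr[A=0] → run A
t=1: vr[A=1024/655 E=1024/655] → run A
t=2: vr[A=2048/655 E=1024/655] → run E
t=3: vr[A=2048/655 B=3231744/1638155 D=3231744/1638155 E=3231744/1638155] → run B
t=4: vr[A=2048/655 B=1055488/327631 C=3231744/1638155 D=3231744/1638155 E=3231744/1638155] → run C
t=5: vr[A=2048/655 B=1055488/327631 C=55762432/21296015 D=3231744/1638155 E=3231744/1638155] → run D
t=6: vr[A=2048/655 B=1055488/327631 C=55762432/21296015 D=8111873024/3261566605 E=3231744/1638155] → run E
t=7: vr[A=2048/655 B=1055488/327631 C=55762432/21296015 D=8111873024/3261566605 E=3902464/1638155] → run E
t=8: vr[A=2048/655 B=1055488/327631 C=55762432/21296015 D=8111873024/3261566605 E=4573184/1638155] → run D
t=9: vr[A=2048/655 B=1055488/327631 C=55762432/21296015 D=9789343744/3261566605 E=4573184/1638155] → run C
t=10: vr[A=2048/655 B=1055488/327631 C=69512192/21296015 D=9789343744/3261566605 E=4573184/1638155] → run E
t=11: vr[A=2048/655 B=1055488/327631 C=69512192/21296015 D=9789343744/3261566605 E=5243904/1638155] → run D
t=12: vr[A=2048/655 B=1055488/327631 C=69512192/21296015 E=5243904/1638155] → run A
t=13: vr[A=3072/655 B=1055488/327631 C=69512192/21296015 E=5243904/1638155] → run E
t=14: vr[A=3072/655 B=1055488/327631 C=69512192/21296015 E=5914624/1638155] → run B
t=15: vr[A=3072/655 B=7323136/1638155 C=69512192/21296015 E=5914624/1638155] → run C
t=16: vr[A=3072/655 B=7323136/1638155 E=5914624/1638155] → run E
t=17: vr[A=3072/655 B=7323136/1638155 E=6585344/1638155] → run E
t=18: vr[A=3072/655 B=7323136/1638155 E=7256064/1638155] → run E
t=19: vr[A=3072/655 B=7323136/1638155] → run B
t=20: vr[A=3072/655 B=9368832/1638155] → run A
t=21: vr[A=4096/655 B=9368832/1638155] → run B
t=22: vr[A=4096/655 B=11414528/1638155] → run A
t=23: vr[A=1024/131 B=11414528/1638155] → run B
t=24: vr[A=1024/131] → run A
t=25: (idle)
t=26: (idle)
t=27: (idle)
t=28: (idle)

context switches = 21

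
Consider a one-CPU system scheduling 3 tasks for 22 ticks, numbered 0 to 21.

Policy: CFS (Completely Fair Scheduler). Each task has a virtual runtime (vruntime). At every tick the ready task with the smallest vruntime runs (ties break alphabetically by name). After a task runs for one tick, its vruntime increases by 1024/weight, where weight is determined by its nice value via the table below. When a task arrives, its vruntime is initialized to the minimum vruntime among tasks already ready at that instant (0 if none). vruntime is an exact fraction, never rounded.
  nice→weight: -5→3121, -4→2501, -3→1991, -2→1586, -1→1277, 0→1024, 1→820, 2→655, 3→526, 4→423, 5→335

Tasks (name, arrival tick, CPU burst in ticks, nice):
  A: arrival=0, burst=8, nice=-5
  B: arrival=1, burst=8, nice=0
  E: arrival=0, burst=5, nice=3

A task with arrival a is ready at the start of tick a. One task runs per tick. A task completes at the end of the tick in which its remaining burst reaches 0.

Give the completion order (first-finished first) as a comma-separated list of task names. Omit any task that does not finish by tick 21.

completion order = A, B, E

t=0: vr[A=0 E=0] → run A
t=1: vr[A=1024/3121 B=0 E=0] → run B
t=2: vr[A=1024/3121 B=1 E=0] → run E
t=3: vr[A=1024/3121 B=1 E=512/263] → run A
t=4: vr[A=2048/3121 B=1 E=512/263] → run A
t=5: vr[A=3072/3121 B=1 E=512/263] → run A
t=6: vr[A=4096/3121 B=1 E=512/263] → run B
t=7: vr[A=4096/3121 B=2 E=512/263] → run A
t=8: vr[A=5120/3121 B=2 E=512/263] → run A
t=9: vr[A=6144/3121 B=2 E=512/263] → run E
t=10: vr[A=6144/3121 B=2 E=1024/263] → run A
t=11: vr[A=7168/3121 B=2 E=1024/263] → run B
t=12: vr[A=7168/3121 B=3 E=1024/263] → run A
t=13: vr[B=3 E=1024/263] → run B
t=14: vr[B=4 E=1024/263] → run E
t=15: vr[B=4 E=1536/263] → run B
t=16: vr[B=5 E=1536/263] → run B
t=17: vr[B=6 E=1536/263] → run E
t=18: vr[B=6 E=2048/263] → run B
t=19: vr[B=7 E=2048/263] → run B
t=20: vr[E=2048/263] → run E
t=21: (idle)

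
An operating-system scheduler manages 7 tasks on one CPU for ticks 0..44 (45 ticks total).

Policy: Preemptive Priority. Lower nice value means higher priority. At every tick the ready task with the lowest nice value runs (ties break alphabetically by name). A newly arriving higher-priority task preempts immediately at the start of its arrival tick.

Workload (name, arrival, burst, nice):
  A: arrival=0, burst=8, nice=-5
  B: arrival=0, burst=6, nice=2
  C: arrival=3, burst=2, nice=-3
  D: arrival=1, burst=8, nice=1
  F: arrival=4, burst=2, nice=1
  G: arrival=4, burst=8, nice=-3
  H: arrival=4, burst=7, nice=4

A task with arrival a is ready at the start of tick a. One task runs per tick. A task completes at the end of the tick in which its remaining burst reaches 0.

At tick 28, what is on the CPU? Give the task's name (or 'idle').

running at tick 28 = B

t=0: ready={A,B} → run A
t=1: ready={A,B,D} → run A
t=2: ready={A,B,D} → run A
t=3: ready={A,B,C,D} → run A
t=4: ready={A,B,C,D,F,G,H} → run A
t=5: ready={A,B,C,D,F,G,H} → run A
t=6: ready={A,B,C,D,F,G,H} → run A
t=7: ready={A,B,C,D,F,G,H} → run A
t=8: ready={B,C,D,F,G,H} → run C
t=9: ready={B,C,D,F,G,H} → run C
t=10: ready={B,D,F,G,H} → run G
t=11: ready={B,D,F,G,H} → run G
t=12: ready={B,D,F,G,H} → run G
t=13: ready={B,D,F,G,H} → run G
t=14: ready={B,D,F,G,H} → run G
t=15: ready={B,D,F,G,H} → run G
t=16: ready={B,D,F,G,H} → run G
t=17: ready={B,D,F,G,H} → run G
t=18: ready={B,D,F,H} → run D
t=19: ready={B,D,F,H} → run D
t=20: ready={B,D,F,H} → run D
t=21: ready={B,D,F,H} → run D
t=22: ready={B,D,F,H} → run D
t=23: ready={B,D,F,H} → run D
t=24: ready={B,D,F,H} → run D
t=25: ready={B,D,F,H} → run D
t=26: ready={B,F,H} → run F
t=27: ready={B,F,H} → run F
t=28: ready={B,H} → run B
t=29: ready={B,H} → run B
t=30: ready={B,H} → run B
t=31: ready={B,H} → run B
t=32: ready={B,H} → run B
t=33: ready={B,H} → run B
t=34: ready={H} → run H
t=35: ready={H} → run H
t=36: ready={H} → run H
t=37: ready={H} → run H
t=38: ready={H} → run H
t=39: ready={H} → run H
t=40: ready={H} → run H
t=41: (idle)
t=42: (idle)
t=43: (idle)
t=44: (idle)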